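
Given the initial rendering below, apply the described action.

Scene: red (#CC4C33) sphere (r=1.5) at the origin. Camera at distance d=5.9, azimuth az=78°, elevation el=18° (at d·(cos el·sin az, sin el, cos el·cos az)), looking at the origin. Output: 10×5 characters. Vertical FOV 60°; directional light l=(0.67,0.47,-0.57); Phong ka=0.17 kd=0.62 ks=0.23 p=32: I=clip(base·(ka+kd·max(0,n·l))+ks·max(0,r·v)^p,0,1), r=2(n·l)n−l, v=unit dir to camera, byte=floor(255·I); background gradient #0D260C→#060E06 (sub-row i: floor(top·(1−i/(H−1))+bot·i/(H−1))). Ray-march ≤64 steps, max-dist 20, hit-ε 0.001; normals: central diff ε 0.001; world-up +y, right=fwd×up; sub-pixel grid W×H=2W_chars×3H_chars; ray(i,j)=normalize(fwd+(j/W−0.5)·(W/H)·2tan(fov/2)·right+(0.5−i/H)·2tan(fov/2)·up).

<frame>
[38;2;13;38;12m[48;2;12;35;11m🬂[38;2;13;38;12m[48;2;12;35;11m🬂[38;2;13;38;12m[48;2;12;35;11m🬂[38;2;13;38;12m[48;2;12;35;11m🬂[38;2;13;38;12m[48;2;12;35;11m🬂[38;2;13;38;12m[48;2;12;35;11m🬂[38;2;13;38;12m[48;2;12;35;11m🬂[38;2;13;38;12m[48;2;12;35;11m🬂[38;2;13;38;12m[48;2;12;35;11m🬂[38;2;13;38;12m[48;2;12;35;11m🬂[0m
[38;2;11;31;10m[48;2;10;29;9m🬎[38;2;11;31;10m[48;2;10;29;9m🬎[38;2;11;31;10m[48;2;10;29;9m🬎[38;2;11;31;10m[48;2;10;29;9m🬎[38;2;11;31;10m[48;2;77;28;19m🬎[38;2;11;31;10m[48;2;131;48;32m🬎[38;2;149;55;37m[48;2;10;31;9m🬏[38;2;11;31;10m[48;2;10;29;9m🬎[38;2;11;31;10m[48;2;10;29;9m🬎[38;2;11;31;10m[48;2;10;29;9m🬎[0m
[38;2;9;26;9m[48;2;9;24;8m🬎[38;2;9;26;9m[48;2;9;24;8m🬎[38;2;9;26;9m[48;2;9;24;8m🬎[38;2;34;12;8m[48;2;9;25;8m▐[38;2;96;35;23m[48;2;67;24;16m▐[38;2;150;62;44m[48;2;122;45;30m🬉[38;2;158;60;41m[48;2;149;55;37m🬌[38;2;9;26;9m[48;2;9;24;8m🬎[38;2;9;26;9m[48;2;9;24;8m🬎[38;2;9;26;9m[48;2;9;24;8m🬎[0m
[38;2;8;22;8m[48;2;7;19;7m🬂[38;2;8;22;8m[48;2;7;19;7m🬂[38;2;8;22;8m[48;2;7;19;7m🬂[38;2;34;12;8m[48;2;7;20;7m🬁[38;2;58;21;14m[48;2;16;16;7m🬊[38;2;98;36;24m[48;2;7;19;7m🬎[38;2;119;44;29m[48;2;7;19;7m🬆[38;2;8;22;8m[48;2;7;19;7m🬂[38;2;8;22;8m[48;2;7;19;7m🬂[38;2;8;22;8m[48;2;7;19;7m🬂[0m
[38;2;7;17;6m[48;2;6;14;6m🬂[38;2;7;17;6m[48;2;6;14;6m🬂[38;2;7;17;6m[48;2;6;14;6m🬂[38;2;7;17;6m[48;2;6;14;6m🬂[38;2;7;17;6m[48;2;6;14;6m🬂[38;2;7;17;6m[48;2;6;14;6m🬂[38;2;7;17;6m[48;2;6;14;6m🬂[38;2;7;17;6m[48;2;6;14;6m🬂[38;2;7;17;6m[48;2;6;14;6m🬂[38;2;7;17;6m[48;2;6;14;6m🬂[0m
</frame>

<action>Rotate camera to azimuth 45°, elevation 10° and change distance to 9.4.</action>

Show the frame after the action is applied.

<frame>
[38;2;13;38;12m[48;2;12;35;11m🬂[38;2;13;38;12m[48;2;12;35;11m🬂[38;2;13;38;12m[48;2;12;35;11m🬂[38;2;13;38;12m[48;2;12;35;11m🬂[38;2;13;38;12m[48;2;12;35;11m🬂[38;2;13;38;12m[48;2;12;35;11m🬂[38;2;13;38;12m[48;2;12;35;11m🬂[38;2;13;38;12m[48;2;12;35;11m🬂[38;2;13;38;12m[48;2;12;35;11m🬂[38;2;13;38;12m[48;2;12;35;11m🬂[0m
[38;2;11;31;10m[48;2;10;29;9m🬎[38;2;11;31;10m[48;2;10;29;9m🬎[38;2;11;31;10m[48;2;10;29;9m🬎[38;2;11;31;10m[48;2;10;29;9m🬎[38;2;11;31;10m[48;2;10;29;9m🬎[38;2;11;31;10m[48;2;10;29;9m🬎[38;2;11;31;10m[48;2;10;29;9m🬎[38;2;11;31;10m[48;2;10;29;9m🬎[38;2;11;31;10m[48;2;10;29;9m🬎[38;2;11;31;10m[48;2;10;29;9m🬎[0m
[38;2;9;26;9m[48;2;9;24;8m🬎[38;2;9;26;9m[48;2;9;24;8m🬎[38;2;9;26;9m[48;2;9;24;8m🬎[38;2;9;26;9m[48;2;9;24;8m🬎[38;2;10;27;9m[48;2;34;12;8m🬀[38;2;123;47;32m[48;2;69;25;17m🬉[38;2;142;52;35m[48;2;9;26;8m🬓[38;2;9;26;9m[48;2;9;24;8m🬎[38;2;9;26;9m[48;2;9;24;8m🬎[38;2;9;26;9m[48;2;9;24;8m🬎[0m
[38;2;8;22;8m[48;2;7;19;7m🬂[38;2;8;22;8m[48;2;7;19;7m🬂[38;2;8;22;8m[48;2;7;19;7m🬂[38;2;8;22;8m[48;2;7;19;7m🬂[38;2;34;12;8m[48;2;7;20;7m🬁[38;2;45;16;11m[48;2;7;19;7m🬂[38;2;8;22;8m[48;2;7;19;7m🬂[38;2;8;22;8m[48;2;7;19;7m🬂[38;2;8;22;8m[48;2;7;19;7m🬂[38;2;8;22;8m[48;2;7;19;7m🬂[0m
[38;2;7;17;6m[48;2;6;14;6m🬂[38;2;7;17;6m[48;2;6;14;6m🬂[38;2;7;17;6m[48;2;6;14;6m🬂[38;2;7;17;6m[48;2;6;14;6m🬂[38;2;7;17;6m[48;2;6;14;6m🬂[38;2;7;17;6m[48;2;6;14;6m🬂[38;2;7;17;6m[48;2;6;14;6m🬂[38;2;7;17;6m[48;2;6;14;6m🬂[38;2;7;17;6m[48;2;6;14;6m🬂[38;2;7;17;6m[48;2;6;14;6m🬂[0m
</frame>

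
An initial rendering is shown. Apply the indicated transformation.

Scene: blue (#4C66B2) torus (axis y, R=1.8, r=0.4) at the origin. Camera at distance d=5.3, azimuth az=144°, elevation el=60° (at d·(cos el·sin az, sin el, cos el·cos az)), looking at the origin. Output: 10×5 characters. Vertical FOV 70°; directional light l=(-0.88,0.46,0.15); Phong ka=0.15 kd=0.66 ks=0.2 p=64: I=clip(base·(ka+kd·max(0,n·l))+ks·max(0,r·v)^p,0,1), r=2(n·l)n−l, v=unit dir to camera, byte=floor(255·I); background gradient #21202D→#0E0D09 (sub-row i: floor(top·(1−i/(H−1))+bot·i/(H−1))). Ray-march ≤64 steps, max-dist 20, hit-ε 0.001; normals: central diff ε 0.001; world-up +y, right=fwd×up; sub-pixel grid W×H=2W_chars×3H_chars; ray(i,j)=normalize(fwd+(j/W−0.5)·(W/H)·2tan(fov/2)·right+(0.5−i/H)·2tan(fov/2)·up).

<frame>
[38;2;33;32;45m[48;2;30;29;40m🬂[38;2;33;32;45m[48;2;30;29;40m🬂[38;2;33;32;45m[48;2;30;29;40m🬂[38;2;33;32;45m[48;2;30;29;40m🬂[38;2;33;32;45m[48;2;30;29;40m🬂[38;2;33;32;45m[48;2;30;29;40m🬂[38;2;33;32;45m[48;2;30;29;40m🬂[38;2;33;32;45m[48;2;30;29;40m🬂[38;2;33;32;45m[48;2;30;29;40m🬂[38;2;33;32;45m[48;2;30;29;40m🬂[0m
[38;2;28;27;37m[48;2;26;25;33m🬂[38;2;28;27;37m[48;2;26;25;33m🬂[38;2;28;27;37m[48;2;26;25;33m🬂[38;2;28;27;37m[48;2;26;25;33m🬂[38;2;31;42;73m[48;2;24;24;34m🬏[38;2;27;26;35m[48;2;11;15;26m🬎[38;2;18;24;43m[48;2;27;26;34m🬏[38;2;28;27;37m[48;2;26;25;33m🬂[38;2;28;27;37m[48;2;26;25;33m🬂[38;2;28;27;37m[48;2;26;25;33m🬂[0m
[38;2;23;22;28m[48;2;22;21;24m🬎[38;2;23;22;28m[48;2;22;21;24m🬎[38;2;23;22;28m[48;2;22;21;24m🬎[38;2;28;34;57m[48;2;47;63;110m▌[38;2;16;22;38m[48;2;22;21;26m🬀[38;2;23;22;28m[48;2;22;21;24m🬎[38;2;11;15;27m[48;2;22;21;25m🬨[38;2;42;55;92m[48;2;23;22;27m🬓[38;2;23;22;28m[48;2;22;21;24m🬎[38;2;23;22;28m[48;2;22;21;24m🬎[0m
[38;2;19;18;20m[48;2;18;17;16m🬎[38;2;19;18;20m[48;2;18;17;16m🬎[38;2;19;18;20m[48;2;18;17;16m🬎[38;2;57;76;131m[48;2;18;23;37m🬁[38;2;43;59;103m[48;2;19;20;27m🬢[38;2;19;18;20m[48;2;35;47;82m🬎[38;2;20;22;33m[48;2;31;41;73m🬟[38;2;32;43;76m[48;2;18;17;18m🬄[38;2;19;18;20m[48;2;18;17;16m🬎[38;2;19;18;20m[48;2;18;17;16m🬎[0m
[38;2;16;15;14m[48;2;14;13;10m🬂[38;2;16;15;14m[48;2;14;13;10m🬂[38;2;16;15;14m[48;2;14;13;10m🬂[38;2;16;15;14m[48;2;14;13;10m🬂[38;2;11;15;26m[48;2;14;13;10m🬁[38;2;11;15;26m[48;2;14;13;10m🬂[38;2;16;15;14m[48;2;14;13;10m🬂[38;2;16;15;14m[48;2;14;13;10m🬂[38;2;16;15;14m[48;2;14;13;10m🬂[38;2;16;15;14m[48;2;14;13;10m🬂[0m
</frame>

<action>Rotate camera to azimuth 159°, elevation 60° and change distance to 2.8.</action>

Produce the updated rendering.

<frame>
[38;2;33;32;45m[48;2;30;29;40m🬂[38;2;33;32;45m[48;2;30;29;40m🬂[38;2;33;32;45m[48;2;30;29;40m🬂[38;2;33;32;45m[48;2;30;29;40m🬂[38;2;32;31;43m[48;2;34;45;79m🬎[38;2;32;31;43m[48;2;31;42;73m🬎[38;2;38;51;90m[48;2;31;30;42m🬏[38;2;33;32;45m[48;2;30;29;40m🬂[38;2;33;32;45m[48;2;30;29;40m🬂[38;2;33;32;45m[48;2;30;29;40m🬂[0m
[38;2;28;27;37m[48;2;26;25;33m🬂[38;2;27;26;34m[48;2;31;42;73m🬝[38;2;27;31;49m[48;2;40;54;95m🬂[38;2;32;44;77m[48;2;11;15;26m🬝[38;2;24;32;57m[48;2;17;20;30m🬀[38;2;11;15;26m[48;2;26;25;32m🬎[38;2;11;15;26m[48;2;26;25;32m🬬[38;2;51;68;119m[48;2;14;19;34m🬁[38;2;24;24;35m[48;2;47;60;98m🬙[38;2;28;27;37m[48;2;26;25;33m🬂[0m
[38;2;23;22;27m[48;2;13;17;30m🬝[38;2;27;37;65m[48;2;46;63;110m🬄[38;2;54;71;122m[48;2;22;21;24m🬝[38;2;23;22;28m[48;2;22;21;24m🬎[38;2;23;22;28m[48;2;22;21;24m🬎[38;2;23;22;28m[48;2;22;21;24m🬎[38;2;23;22;28m[48;2;22;21;24m🬎[38;2;22;21;26m[48;2;11;15;26m🬲[38;2;11;15;27m[48;2;21;29;51m🬺[38;2;25;28;41m[48;2;44;58;101m🬘[0m
[38;2;19;26;46m[48;2;19;18;18m▐[38;2;53;72;126m[48;2;40;54;95m▐[38;2;59;80;140m[48;2;19;18;20m🬲[38;2;19;18;20m[48;2;18;17;16m🬎[38;2;19;18;20m[48;2;18;17;16m🬎[38;2;19;18;20m[48;2;18;17;16m🬎[38;2;19;18;20m[48;2;18;17;16m🬎[38;2;19;18;19m[48;2;11;15;26m🬝[38;2;12;17;30m[48;2;21;29;50m🬕[38;2;30;40;70m[48;2;41;55;96m▌[0m
[38;2;11;16;28m[48;2;14;13;10m🬉[38;2;39;52;91m[48;2;23;32;56m🬊[38;2;55;74;130m[48;2;44;59;105m🬊[38;2;16;15;14m[48;2;52;70;122m🬂[38;2;15;14;12m[48;2;48;64;113m🬎[38;2;15;14;12m[48;2;40;54;94m🬎[38;2;15;14;13m[48;2;30;41;71m🬆[38;2;17;19;28m[48;2;30;40;70m🬂[38;2;24;33;57m[48;2;31;43;75m🬀[38;2;36;49;86m[48;2;14;13;9m🬝[0m
</frame>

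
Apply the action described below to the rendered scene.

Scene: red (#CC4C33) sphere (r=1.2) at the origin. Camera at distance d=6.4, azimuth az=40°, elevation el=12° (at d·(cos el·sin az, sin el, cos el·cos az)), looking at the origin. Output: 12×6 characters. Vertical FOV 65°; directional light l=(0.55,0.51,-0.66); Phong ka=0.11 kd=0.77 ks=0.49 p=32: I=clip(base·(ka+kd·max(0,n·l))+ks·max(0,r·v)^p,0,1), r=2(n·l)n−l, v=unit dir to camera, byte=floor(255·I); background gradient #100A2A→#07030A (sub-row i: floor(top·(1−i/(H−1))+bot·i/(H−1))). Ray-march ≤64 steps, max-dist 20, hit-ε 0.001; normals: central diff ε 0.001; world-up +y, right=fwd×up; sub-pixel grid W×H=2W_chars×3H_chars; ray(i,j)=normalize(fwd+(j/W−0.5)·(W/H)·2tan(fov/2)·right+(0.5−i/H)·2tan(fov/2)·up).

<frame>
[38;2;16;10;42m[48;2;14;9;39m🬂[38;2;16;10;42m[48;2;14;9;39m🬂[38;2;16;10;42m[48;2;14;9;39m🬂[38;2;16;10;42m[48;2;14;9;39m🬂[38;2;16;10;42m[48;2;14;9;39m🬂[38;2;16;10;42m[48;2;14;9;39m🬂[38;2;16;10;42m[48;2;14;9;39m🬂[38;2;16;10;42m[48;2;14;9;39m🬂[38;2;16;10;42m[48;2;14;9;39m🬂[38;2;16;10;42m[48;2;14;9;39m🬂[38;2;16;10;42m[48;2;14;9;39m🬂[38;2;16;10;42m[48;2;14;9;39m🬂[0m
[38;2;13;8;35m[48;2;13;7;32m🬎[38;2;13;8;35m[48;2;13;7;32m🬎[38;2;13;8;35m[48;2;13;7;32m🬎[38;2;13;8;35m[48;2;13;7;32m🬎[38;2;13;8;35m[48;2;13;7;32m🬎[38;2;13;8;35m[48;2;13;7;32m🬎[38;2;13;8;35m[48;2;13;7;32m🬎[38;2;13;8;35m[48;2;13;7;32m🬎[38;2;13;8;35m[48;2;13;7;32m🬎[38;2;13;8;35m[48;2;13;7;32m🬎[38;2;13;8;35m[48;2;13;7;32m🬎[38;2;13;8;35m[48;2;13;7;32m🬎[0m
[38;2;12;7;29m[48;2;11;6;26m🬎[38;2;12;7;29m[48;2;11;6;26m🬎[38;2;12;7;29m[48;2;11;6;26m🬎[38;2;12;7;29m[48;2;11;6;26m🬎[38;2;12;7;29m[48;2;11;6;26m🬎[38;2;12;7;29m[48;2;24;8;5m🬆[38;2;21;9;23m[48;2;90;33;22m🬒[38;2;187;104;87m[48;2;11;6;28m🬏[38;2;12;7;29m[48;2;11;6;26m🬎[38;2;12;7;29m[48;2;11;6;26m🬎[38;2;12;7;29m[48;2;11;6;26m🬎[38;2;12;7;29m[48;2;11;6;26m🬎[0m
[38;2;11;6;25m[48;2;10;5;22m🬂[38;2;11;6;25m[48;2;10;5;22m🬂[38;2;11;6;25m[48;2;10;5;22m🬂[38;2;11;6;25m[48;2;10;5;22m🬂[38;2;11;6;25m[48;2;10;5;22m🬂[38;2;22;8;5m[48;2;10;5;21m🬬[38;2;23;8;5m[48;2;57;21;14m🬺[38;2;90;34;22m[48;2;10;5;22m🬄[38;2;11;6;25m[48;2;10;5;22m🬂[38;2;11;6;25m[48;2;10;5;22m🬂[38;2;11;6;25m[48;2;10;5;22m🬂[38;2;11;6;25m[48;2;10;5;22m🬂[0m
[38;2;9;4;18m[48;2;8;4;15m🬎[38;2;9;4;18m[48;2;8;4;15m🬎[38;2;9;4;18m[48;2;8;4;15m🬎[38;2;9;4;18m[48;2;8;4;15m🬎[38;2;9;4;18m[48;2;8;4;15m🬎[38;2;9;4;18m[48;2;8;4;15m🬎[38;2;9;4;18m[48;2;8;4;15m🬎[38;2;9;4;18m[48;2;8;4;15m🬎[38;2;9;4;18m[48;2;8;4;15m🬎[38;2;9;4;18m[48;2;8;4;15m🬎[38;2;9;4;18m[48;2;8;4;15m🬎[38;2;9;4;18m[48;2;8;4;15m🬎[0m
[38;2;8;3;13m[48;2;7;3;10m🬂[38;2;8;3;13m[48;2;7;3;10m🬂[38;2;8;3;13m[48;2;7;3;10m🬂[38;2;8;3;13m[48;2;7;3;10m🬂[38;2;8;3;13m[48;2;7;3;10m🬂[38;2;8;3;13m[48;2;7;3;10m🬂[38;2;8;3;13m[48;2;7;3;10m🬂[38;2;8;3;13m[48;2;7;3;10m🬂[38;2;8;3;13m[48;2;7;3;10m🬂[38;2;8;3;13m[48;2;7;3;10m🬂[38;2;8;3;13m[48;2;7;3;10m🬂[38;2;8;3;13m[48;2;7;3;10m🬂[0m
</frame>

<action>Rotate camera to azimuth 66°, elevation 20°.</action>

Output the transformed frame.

<frame>
[38;2;16;10;42m[48;2;14;9;39m🬂[38;2;16;10;42m[48;2;14;9;39m🬂[38;2;16;10;42m[48;2;14;9;39m🬂[38;2;16;10;42m[48;2;14;9;39m🬂[38;2;16;10;42m[48;2;14;9;39m🬂[38;2;16;10;42m[48;2;14;9;39m🬂[38;2;16;10;42m[48;2;14;9;39m🬂[38;2;16;10;42m[48;2;14;9;39m🬂[38;2;16;10;42m[48;2;14;9;39m🬂[38;2;16;10;42m[48;2;14;9;39m🬂[38;2;16;10;42m[48;2;14;9;39m🬂[38;2;16;10;42m[48;2;14;9;39m🬂[0m
[38;2;13;8;35m[48;2;13;7;32m🬎[38;2;13;8;35m[48;2;13;7;32m🬎[38;2;13;8;35m[48;2;13;7;32m🬎[38;2;13;8;35m[48;2;13;7;32m🬎[38;2;13;8;35m[48;2;13;7;32m🬎[38;2;13;8;35m[48;2;13;7;32m🬎[38;2;13;8;35m[48;2;13;7;32m🬎[38;2;13;8;35m[48;2;13;7;32m🬎[38;2;13;8;35m[48;2;13;7;32m🬎[38;2;13;8;35m[48;2;13;7;32m🬎[38;2;13;8;35m[48;2;13;7;32m🬎[38;2;13;8;35m[48;2;13;7;32m🬎[0m
[38;2;12;7;29m[48;2;11;6;26m🬎[38;2;12;7;29m[48;2;11;6;26m🬎[38;2;12;7;29m[48;2;11;6;26m🬎[38;2;12;7;29m[48;2;11;6;26m🬎[38;2;12;7;29m[48;2;11;6;26m🬎[38;2;14;7;23m[48;2;59;22;14m🬕[38;2;12;7;30m[48;2;129;51;36m🬂[38;2;170;63;42m[48;2;11;6;28m🬏[38;2;12;7;29m[48;2;11;6;26m🬎[38;2;12;7;29m[48;2;11;6;26m🬎[38;2;12;7;29m[48;2;11;6;26m🬎[38;2;12;7;29m[48;2;11;6;26m🬎[0m
[38;2;11;6;25m[48;2;10;5;22m🬂[38;2;11;6;25m[48;2;10;5;22m🬂[38;2;11;6;25m[48;2;10;5;22m🬂[38;2;11;6;25m[48;2;10;5;22m🬂[38;2;11;6;25m[48;2;10;5;22m🬂[38;2;41;15;10m[48;2;19;7;8m🬁[38;2;101;37;25m[48;2;51;19;12m🬊[38;2;141;52;35m[48;2;10;5;22m🬄[38;2;11;6;25m[48;2;10;5;22m🬂[38;2;11;6;25m[48;2;10;5;22m🬂[38;2;11;6;25m[48;2;10;5;22m🬂[38;2;11;6;25m[48;2;10;5;22m🬂[0m
[38;2;9;4;18m[48;2;8;4;15m🬎[38;2;9;4;18m[48;2;8;4;15m🬎[38;2;9;4;18m[48;2;8;4;15m🬎[38;2;9;4;18m[48;2;8;4;15m🬎[38;2;9;4;18m[48;2;8;4;15m🬎[38;2;9;4;18m[48;2;8;4;15m🬎[38;2;9;4;18m[48;2;8;4;15m🬎[38;2;9;4;18m[48;2;8;4;15m🬎[38;2;9;4;18m[48;2;8;4;15m🬎[38;2;9;4;18m[48;2;8;4;15m🬎[38;2;9;4;18m[48;2;8;4;15m🬎[38;2;9;4;18m[48;2;8;4;15m🬎[0m
[38;2;8;3;13m[48;2;7;3;10m🬂[38;2;8;3;13m[48;2;7;3;10m🬂[38;2;8;3;13m[48;2;7;3;10m🬂[38;2;8;3;13m[48;2;7;3;10m🬂[38;2;8;3;13m[48;2;7;3;10m🬂[38;2;8;3;13m[48;2;7;3;10m🬂[38;2;8;3;13m[48;2;7;3;10m🬂[38;2;8;3;13m[48;2;7;3;10m🬂[38;2;8;3;13m[48;2;7;3;10m🬂[38;2;8;3;13m[48;2;7;3;10m🬂[38;2;8;3;13m[48;2;7;3;10m🬂[38;2;8;3;13m[48;2;7;3;10m🬂[0m
</frame>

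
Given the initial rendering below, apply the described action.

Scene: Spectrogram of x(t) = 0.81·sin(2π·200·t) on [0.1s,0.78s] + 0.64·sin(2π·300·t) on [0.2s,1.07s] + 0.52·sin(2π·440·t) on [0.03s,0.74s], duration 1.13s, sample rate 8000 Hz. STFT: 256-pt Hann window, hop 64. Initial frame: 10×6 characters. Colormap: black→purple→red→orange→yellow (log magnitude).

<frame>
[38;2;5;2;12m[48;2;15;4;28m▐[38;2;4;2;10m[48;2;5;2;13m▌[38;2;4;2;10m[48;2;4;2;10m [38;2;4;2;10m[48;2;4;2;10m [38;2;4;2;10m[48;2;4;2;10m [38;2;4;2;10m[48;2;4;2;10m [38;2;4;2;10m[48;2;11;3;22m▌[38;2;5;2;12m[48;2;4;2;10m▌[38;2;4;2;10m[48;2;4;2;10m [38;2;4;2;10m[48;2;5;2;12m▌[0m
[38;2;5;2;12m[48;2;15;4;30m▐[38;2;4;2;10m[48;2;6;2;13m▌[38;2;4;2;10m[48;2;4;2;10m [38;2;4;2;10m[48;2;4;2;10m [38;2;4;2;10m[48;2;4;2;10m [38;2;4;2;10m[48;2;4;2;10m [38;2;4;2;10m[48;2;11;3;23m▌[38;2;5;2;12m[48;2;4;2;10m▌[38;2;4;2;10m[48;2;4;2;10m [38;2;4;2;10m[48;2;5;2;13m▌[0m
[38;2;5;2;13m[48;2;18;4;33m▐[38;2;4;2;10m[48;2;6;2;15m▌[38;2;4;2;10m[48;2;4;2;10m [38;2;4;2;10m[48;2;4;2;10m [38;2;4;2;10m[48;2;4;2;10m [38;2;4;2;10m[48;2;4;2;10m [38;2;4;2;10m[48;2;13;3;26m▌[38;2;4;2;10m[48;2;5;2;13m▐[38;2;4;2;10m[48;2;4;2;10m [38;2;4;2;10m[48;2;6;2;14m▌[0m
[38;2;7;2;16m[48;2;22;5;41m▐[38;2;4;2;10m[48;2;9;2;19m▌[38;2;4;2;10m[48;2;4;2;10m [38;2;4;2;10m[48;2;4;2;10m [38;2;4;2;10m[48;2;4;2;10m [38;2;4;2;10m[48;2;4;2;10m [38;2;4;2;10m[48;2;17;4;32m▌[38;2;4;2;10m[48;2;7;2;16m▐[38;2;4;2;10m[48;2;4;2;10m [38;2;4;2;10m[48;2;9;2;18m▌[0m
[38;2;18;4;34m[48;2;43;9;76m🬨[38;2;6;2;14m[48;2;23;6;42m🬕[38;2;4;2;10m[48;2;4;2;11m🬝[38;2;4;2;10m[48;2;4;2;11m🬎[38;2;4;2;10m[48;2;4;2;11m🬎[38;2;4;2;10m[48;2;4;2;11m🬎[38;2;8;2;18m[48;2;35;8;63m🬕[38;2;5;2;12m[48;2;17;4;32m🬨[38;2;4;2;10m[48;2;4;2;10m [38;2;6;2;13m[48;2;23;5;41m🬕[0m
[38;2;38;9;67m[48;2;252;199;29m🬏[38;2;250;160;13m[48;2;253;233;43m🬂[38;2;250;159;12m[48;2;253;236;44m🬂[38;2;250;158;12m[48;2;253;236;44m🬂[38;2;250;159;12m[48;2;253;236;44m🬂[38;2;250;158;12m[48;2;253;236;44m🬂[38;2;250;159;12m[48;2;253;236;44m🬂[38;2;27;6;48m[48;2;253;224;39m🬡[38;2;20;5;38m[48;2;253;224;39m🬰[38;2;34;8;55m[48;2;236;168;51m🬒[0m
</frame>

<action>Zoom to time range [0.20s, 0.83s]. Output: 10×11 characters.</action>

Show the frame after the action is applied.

<frame>
[38;2;4;2;10m[48;2;4;2;10m [38;2;4;2;10m[48;2;4;2;10m [38;2;4;2;10m[48;2;4;2;10m [38;2;4;2;10m[48;2;4;2;10m [38;2;4;2;10m[48;2;4;2;10m [38;2;4;2;10m[48;2;4;2;10m [38;2;4;2;10m[48;2;4;2;10m [38;2;4;2;10m[48;2;4;2;10m [38;2;4;2;10m[48;2;11;3;22m▌[38;2;11;3;22m[48;2;5;2;12m▌[0m
[38;2;4;2;10m[48;2;4;2;10m [38;2;4;2;10m[48;2;4;2;10m [38;2;4;2;10m[48;2;4;2;10m [38;2;4;2;10m[48;2;4;2;10m [38;2;4;2;10m[48;2;4;2;10m [38;2;4;2;10m[48;2;4;2;10m [38;2;4;2;10m[48;2;4;2;10m [38;2;4;2;10m[48;2;4;2;10m [38;2;4;2;10m[48;2;11;3;22m▌[38;2;5;2;12m[48;2;11;3;22m▐[0m
[38;2;4;2;10m[48;2;4;2;10m [38;2;4;2;10m[48;2;4;2;10m [38;2;4;2;10m[48;2;4;2;10m [38;2;4;2;10m[48;2;4;2;10m [38;2;4;2;10m[48;2;4;2;10m [38;2;4;2;10m[48;2;4;2;10m [38;2;4;2;10m[48;2;4;2;10m [38;2;4;2;10m[48;2;4;2;10m [38;2;4;2;10m[48;2;11;3;22m▌[38;2;5;2;12m[48;2;11;3;23m▐[0m
[38;2;4;2;10m[48;2;4;2;10m [38;2;4;2;10m[48;2;4;2;10m [38;2;4;2;10m[48;2;4;2;10m [38;2;4;2;10m[48;2;4;2;10m [38;2;4;2;10m[48;2;4;2;10m [38;2;4;2;10m[48;2;4;2;10m [38;2;4;2;10m[48;2;4;2;10m [38;2;4;2;10m[48;2;4;2;10m [38;2;4;2;10m[48;2;12;3;23m▌[38;2;12;3;24m[48;2;5;2;12m▌[0m
[38;2;4;2;10m[48;2;4;2;10m [38;2;4;2;10m[48;2;4;2;10m [38;2;4;2;10m[48;2;4;2;10m [38;2;4;2;10m[48;2;4;2;10m [38;2;4;2;10m[48;2;4;2;10m [38;2;4;2;10m[48;2;4;2;10m [38;2;4;2;10m[48;2;4;2;10m [38;2;4;2;10m[48;2;4;2;10m [38;2;4;2;10m[48;2;13;3;25m▌[38;2;5;2;13m[48;2;13;3;25m▐[0m
[38;2;4;2;10m[48;2;4;2;10m [38;2;4;2;10m[48;2;4;2;10m [38;2;4;2;10m[48;2;4;2;10m [38;2;4;2;10m[48;2;4;2;10m [38;2;4;2;10m[48;2;4;2;10m [38;2;4;2;10m[48;2;4;2;10m [38;2;4;2;10m[48;2;4;2;10m [38;2;4;2;10m[48;2;4;2;10m [38;2;4;2;10m[48;2;14;4;27m▌[38;2;6;2;14m[48;2;14;4;28m▐[0m
[38;2;4;2;10m[48;2;4;2;10m [38;2;4;2;10m[48;2;4;2;10m [38;2;4;2;10m[48;2;4;2;10m [38;2;4;2;10m[48;2;4;2;10m [38;2;4;2;10m[48;2;4;2;10m [38;2;4;2;10m[48;2;4;2;10m [38;2;4;2;10m[48;2;4;2;10m [38;2;4;2;10m[48;2;4;2;10m [38;2;4;2;10m[48;2;16;4;31m▌[38;2;7;2;16m[48;2;17;4;31m▐[0m
[38;2;4;2;10m[48;2;4;2;10m [38;2;4;2;10m[48;2;4;2;10m [38;2;4;2;10m[48;2;4;2;10m [38;2;4;2;10m[48;2;4;2;10m [38;2;4;2;10m[48;2;4;2;10m [38;2;4;2;10m[48;2;4;2;10m [38;2;4;2;10m[48;2;4;2;10m [38;2;4;2;10m[48;2;4;2;10m [38;2;4;2;10m[48;2;21;5;38m▌[38;2;10;3;20m[48;2;21;5;38m▐[0m
[38;2;4;2;10m[48;2;4;2;10m [38;2;4;2;10m[48;2;4;2;10m [38;2;4;2;10m[48;2;4;2;10m [38;2;4;2;10m[48;2;4;2;10m [38;2;4;2;10m[48;2;4;2;10m [38;2;4;2;10m[48;2;4;2;10m [38;2;4;2;10m[48;2;4;2;10m [38;2;4;2;10m[48;2;4;2;10m [38;2;4;2;10m[48;2;30;7;54m▌[38;2;15;4;28m[48;2;31;7;54m▐[0m
[38;2;15;4;29m[48;2;253;215;35m🬎[38;2;16;4;31m[48;2;253;215;36m🬎[38;2;15;4;29m[48;2;253;215;35m🬎[38;2;15;4;29m[48;2;253;215;35m🬎[38;2;15;4;29m[48;2;253;215;35m🬎[38;2;15;4;29m[48;2;253;215;35m🬎[38;2;15;4;29m[48;2;253;215;35m🬎[38;2;15;4;29m[48;2;253;215;35m🬎[38;2;28;6;50m[48;2;236;162;49m🬆[38;2;55;13;70m[48;2;206;67;68m🬨[0m
[38;2;253;237;44m[48;2;23;6;43m🬎[38;2;253;238;44m[48;2;23;6;43m🬎[38;2;253;237;44m[48;2;23;6;43m🬎[38;2;253;237;44m[48;2;22;5;41m🬎[38;2;253;237;44m[48;2;23;6;43m🬎[38;2;253;238;44m[48;2;22;5;41m🬎[38;2;253;237;44m[48;2;23;6;43m🬎[38;2;253;238;44m[48;2;23;6;43m🬎[38;2;253;237;44m[48;2;31;7;56m🬎[38;2;253;232;42m[48;2;123;31;79m🬎[0m
</frame>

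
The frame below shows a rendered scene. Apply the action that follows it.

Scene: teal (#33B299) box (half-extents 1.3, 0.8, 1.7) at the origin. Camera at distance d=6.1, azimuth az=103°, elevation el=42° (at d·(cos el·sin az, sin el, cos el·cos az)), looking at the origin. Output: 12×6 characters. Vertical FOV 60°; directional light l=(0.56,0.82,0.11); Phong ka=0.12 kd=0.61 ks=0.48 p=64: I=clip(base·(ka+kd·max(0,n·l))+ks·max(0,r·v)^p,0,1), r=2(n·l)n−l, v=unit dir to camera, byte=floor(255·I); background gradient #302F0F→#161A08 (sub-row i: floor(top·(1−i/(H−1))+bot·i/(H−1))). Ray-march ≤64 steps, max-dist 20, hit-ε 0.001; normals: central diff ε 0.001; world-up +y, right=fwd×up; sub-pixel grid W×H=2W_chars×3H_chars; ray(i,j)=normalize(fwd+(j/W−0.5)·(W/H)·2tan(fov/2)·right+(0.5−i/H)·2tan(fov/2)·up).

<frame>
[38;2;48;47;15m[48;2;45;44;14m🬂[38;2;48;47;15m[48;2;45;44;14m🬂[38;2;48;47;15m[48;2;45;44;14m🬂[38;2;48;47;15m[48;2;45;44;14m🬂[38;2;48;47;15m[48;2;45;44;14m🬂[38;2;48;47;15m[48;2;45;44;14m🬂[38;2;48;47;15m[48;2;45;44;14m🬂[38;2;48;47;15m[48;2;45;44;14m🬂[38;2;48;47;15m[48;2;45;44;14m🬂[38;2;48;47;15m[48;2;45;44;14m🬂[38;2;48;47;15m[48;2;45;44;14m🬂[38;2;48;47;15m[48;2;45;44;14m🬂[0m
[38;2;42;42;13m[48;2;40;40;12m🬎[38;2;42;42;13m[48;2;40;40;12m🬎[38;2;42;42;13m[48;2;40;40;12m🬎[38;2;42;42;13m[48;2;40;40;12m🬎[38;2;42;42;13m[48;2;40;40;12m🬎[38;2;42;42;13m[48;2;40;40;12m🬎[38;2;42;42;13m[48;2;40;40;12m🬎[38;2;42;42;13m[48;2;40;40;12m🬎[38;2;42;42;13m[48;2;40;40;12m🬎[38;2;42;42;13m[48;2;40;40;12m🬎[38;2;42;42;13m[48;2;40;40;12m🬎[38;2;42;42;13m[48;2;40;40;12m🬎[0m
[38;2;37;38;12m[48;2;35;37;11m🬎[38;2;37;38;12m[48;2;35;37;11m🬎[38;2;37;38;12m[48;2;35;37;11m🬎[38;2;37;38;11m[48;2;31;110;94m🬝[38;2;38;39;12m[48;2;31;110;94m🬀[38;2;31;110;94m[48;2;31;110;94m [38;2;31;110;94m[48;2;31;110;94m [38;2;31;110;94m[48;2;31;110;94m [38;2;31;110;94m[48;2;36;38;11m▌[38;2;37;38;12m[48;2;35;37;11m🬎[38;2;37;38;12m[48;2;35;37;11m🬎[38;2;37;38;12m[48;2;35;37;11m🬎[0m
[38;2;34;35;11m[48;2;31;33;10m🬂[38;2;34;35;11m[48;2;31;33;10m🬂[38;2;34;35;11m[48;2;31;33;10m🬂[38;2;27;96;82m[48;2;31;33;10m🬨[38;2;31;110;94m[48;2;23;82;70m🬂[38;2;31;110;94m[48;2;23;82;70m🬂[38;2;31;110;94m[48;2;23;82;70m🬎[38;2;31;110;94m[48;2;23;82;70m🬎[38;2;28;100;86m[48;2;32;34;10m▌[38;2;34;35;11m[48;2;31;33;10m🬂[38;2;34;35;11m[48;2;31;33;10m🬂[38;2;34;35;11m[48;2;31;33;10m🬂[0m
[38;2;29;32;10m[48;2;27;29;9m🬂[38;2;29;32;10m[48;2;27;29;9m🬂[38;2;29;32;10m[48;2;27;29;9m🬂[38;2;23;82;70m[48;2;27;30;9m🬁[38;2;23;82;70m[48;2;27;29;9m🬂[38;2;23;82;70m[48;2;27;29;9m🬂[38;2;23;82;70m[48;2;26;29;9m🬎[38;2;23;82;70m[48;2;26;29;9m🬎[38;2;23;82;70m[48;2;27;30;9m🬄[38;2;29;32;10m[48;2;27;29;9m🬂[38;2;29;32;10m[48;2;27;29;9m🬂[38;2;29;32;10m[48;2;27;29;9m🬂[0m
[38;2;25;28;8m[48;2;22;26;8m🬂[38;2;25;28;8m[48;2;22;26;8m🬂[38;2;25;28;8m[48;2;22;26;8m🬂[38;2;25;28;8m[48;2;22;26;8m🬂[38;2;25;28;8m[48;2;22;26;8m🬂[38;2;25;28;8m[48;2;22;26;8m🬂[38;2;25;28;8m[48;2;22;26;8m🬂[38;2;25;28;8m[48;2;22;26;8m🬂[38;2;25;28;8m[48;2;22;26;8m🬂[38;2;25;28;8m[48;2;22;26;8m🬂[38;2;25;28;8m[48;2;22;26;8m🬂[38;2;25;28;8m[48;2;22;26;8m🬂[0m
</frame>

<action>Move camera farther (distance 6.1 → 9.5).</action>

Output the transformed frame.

<frame>
[38;2;48;47;15m[48;2;45;44;14m🬂[38;2;48;47;15m[48;2;45;44;14m🬂[38;2;48;47;15m[48;2;45;44;14m🬂[38;2;48;47;15m[48;2;45;44;14m🬂[38;2;48;47;15m[48;2;45;44;14m🬂[38;2;48;47;15m[48;2;45;44;14m🬂[38;2;48;47;15m[48;2;45;44;14m🬂[38;2;48;47;15m[48;2;45;44;14m🬂[38;2;48;47;15m[48;2;45;44;14m🬂[38;2;48;47;15m[48;2;45;44;14m🬂[38;2;48;47;15m[48;2;45;44;14m🬂[38;2;48;47;15m[48;2;45;44;14m🬂[0m
[38;2;42;42;13m[48;2;40;40;12m🬎[38;2;42;42;13m[48;2;40;40;12m🬎[38;2;42;42;13m[48;2;40;40;12m🬎[38;2;42;42;13m[48;2;40;40;12m🬎[38;2;42;42;13m[48;2;40;40;12m🬎[38;2;42;42;13m[48;2;40;40;12m🬎[38;2;42;42;13m[48;2;40;40;12m🬎[38;2;42;42;13m[48;2;40;40;12m🬎[38;2;42;42;13m[48;2;40;40;12m🬎[38;2;42;42;13m[48;2;40;40;12m🬎[38;2;42;42;13m[48;2;40;40;12m🬎[38;2;42;42;13m[48;2;40;40;12m🬎[0m
[38;2;37;38;12m[48;2;35;37;11m🬎[38;2;37;38;12m[48;2;35;37;11m🬎[38;2;37;38;12m[48;2;35;37;11m🬎[38;2;37;38;12m[48;2;35;37;11m🬎[38;2;37;38;11m[48;2;31;110;94m🬝[38;2;38;39;12m[48;2;31;110;94m🬂[38;2;38;39;12m[48;2;31;110;94m🬂[38;2;31;110;94m[48;2;37;38;12m🬱[38;2;37;38;12m[48;2;35;37;11m🬎[38;2;37;38;12m[48;2;35;37;11m🬎[38;2;37;38;12m[48;2;35;37;11m🬎[38;2;37;38;12m[48;2;35;37;11m🬎[0m
[38;2;34;35;11m[48;2;31;33;10m🬂[38;2;34;35;11m[48;2;31;33;10m🬂[38;2;34;35;11m[48;2;31;33;10m🬂[38;2;34;35;11m[48;2;31;33;10m🬂[38;2;25;91;78m[48;2;32;34;10m▐[38;2;31;110;94m[48;2;23;82;70m🬂[38;2;31;110;94m[48;2;23;82;70m🬂[38;2;25;91;78m[48;2;32;34;10m▌[38;2;34;35;11m[48;2;31;33;10m🬂[38;2;34;35;11m[48;2;31;33;10m🬂[38;2;34;35;11m[48;2;31;33;10m🬂[38;2;34;35;11m[48;2;31;33;10m🬂[0m
[38;2;29;32;10m[48;2;27;29;9m🬂[38;2;29;32;10m[48;2;27;29;9m🬂[38;2;29;32;10m[48;2;27;29;9m🬂[38;2;29;32;10m[48;2;27;29;9m🬂[38;2;29;32;10m[48;2;27;29;9m🬂[38;2;29;32;10m[48;2;27;29;9m🬂[38;2;29;32;10m[48;2;27;29;9m🬂[38;2;29;32;10m[48;2;27;29;9m🬂[38;2;29;32;10m[48;2;27;29;9m🬂[38;2;29;32;10m[48;2;27;29;9m🬂[38;2;29;32;10m[48;2;27;29;9m🬂[38;2;29;32;10m[48;2;27;29;9m🬂[0m
[38;2;25;28;8m[48;2;22;26;8m🬂[38;2;25;28;8m[48;2;22;26;8m🬂[38;2;25;28;8m[48;2;22;26;8m🬂[38;2;25;28;8m[48;2;22;26;8m🬂[38;2;25;28;8m[48;2;22;26;8m🬂[38;2;25;28;8m[48;2;22;26;8m🬂[38;2;25;28;8m[48;2;22;26;8m🬂[38;2;25;28;8m[48;2;22;26;8m🬂[38;2;25;28;8m[48;2;22;26;8m🬂[38;2;25;28;8m[48;2;22;26;8m🬂[38;2;25;28;8m[48;2;22;26;8m🬂[38;2;25;28;8m[48;2;22;26;8m🬂[0m
</frame>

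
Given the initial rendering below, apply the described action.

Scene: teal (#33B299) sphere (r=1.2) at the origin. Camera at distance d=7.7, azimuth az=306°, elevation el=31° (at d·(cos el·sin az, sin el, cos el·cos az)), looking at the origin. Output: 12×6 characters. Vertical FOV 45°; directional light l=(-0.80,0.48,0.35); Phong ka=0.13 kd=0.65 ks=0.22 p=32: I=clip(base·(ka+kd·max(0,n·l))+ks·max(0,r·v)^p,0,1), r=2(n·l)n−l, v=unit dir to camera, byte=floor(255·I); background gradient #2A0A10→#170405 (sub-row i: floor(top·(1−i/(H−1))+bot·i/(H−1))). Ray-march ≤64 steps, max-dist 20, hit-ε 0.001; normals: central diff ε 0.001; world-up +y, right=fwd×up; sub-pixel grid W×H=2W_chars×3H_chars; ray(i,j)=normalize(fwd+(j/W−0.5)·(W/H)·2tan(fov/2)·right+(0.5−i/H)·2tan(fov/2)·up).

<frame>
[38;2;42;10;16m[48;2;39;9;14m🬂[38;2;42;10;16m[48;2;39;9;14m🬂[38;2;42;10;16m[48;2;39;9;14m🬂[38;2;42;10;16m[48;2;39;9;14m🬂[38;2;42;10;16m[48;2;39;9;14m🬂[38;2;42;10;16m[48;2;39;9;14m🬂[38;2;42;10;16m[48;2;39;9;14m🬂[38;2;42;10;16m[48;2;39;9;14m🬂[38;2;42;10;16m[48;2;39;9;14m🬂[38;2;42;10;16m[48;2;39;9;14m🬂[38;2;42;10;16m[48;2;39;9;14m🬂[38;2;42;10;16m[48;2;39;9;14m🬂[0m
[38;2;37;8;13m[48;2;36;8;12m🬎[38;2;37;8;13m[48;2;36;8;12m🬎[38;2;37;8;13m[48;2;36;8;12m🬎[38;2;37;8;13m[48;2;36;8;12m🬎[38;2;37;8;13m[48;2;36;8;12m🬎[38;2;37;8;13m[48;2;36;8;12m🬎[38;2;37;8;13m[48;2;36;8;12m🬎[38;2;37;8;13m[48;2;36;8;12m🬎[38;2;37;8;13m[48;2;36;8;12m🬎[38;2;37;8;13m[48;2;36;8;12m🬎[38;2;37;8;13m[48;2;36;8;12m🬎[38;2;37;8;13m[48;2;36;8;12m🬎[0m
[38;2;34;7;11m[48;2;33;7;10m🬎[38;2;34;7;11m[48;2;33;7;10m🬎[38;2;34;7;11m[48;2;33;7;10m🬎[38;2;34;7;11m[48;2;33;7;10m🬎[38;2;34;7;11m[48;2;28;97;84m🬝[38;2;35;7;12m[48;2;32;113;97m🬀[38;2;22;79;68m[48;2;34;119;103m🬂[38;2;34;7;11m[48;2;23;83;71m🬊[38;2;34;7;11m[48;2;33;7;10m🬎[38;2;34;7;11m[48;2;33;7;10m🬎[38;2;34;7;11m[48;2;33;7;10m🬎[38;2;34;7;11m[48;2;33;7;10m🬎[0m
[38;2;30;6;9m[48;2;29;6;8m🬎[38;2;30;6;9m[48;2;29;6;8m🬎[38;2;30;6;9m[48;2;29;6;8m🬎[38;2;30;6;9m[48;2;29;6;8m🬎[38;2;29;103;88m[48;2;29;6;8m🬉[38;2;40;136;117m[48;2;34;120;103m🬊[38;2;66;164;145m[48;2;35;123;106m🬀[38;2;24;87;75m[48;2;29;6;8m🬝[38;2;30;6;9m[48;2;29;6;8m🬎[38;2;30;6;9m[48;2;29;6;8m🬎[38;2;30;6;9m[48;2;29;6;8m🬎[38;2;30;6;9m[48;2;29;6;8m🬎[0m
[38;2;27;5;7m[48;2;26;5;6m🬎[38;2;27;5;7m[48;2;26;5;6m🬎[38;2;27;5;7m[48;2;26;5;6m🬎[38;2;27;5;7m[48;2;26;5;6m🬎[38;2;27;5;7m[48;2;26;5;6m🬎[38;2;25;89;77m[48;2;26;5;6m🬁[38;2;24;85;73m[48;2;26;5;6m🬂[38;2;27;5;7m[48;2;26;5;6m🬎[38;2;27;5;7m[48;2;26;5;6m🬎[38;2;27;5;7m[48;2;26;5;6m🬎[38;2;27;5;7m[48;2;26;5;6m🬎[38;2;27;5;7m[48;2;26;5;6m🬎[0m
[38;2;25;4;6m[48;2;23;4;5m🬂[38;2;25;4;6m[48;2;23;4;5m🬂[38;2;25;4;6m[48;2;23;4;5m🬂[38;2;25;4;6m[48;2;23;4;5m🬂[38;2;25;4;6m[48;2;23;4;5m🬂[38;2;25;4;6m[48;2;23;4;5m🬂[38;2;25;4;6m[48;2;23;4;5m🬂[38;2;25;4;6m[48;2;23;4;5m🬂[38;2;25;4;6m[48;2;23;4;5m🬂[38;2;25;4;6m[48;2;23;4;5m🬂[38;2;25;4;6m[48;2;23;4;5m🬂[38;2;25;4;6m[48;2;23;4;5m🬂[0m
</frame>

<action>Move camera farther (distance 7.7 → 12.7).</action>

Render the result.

<frame>
[38;2;42;10;16m[48;2;39;9;14m🬂[38;2;42;10;16m[48;2;39;9;14m🬂[38;2;42;10;16m[48;2;39;9;14m🬂[38;2;42;10;16m[48;2;39;9;14m🬂[38;2;42;10;16m[48;2;39;9;14m🬂[38;2;42;10;16m[48;2;39;9;14m🬂[38;2;42;10;16m[48;2;39;9;14m🬂[38;2;42;10;16m[48;2;39;9;14m🬂[38;2;42;10;16m[48;2;39;9;14m🬂[38;2;42;10;16m[48;2;39;9;14m🬂[38;2;42;10;16m[48;2;39;9;14m🬂[38;2;42;10;16m[48;2;39;9;14m🬂[0m
[38;2;37;8;13m[48;2;36;8;12m🬎[38;2;37;8;13m[48;2;36;8;12m🬎[38;2;37;8;13m[48;2;36;8;12m🬎[38;2;37;8;13m[48;2;36;8;12m🬎[38;2;37;8;13m[48;2;36;8;12m🬎[38;2;37;8;13m[48;2;36;8;12m🬎[38;2;37;8;13m[48;2;36;8;12m🬎[38;2;37;8;13m[48;2;36;8;12m🬎[38;2;37;8;13m[48;2;36;8;12m🬎[38;2;37;8;13m[48;2;36;8;12m🬎[38;2;37;8;13m[48;2;36;8;12m🬎[38;2;37;8;13m[48;2;36;8;12m🬎[0m
[38;2;34;7;11m[48;2;33;7;10m🬎[38;2;34;7;11m[48;2;33;7;10m🬎[38;2;34;7;11m[48;2;33;7;10m🬎[38;2;34;7;11m[48;2;33;7;10m🬎[38;2;34;7;11m[48;2;33;7;10m🬎[38;2;34;7;11m[48;2;33;118;101m🬝[38;2;30;19;21m[48;2;31;111;95m🬎[38;2;34;7;11m[48;2;33;7;10m🬎[38;2;34;7;11m[48;2;33;7;10m🬎[38;2;34;7;11m[48;2;33;7;10m🬎[38;2;34;7;11m[48;2;33;7;10m🬎[38;2;34;7;11m[48;2;33;7;10m🬎[0m
[38;2;30;6;9m[48;2;29;6;8m🬎[38;2;30;6;9m[48;2;29;6;8m🬎[38;2;30;6;9m[48;2;29;6;8m🬎[38;2;30;6;9m[48;2;29;6;8m🬎[38;2;30;6;9m[48;2;29;6;8m🬎[38;2;31;112;96m[48;2;29;6;8m🬊[38;2;40;126;109m[48;2;23;34;31m🬎[38;2;11;40;34m[48;2;29;6;8m🬀[38;2;30;6;9m[48;2;29;6;8m🬎[38;2;30;6;9m[48;2;29;6;8m🬎[38;2;30;6;9m[48;2;29;6;8m🬎[38;2;30;6;9m[48;2;29;6;8m🬎[0m
[38;2;27;5;7m[48;2;26;5;6m🬎[38;2;27;5;7m[48;2;26;5;6m🬎[38;2;27;5;7m[48;2;26;5;6m🬎[38;2;27;5;7m[48;2;26;5;6m🬎[38;2;27;5;7m[48;2;26;5;6m🬎[38;2;27;5;7m[48;2;26;5;6m🬎[38;2;27;5;7m[48;2;26;5;6m🬎[38;2;27;5;7m[48;2;26;5;6m🬎[38;2;27;5;7m[48;2;26;5;6m🬎[38;2;27;5;7m[48;2;26;5;6m🬎[38;2;27;5;7m[48;2;26;5;6m🬎[38;2;27;5;7m[48;2;26;5;6m🬎[0m
[38;2;25;4;6m[48;2;23;4;5m🬂[38;2;25;4;6m[48;2;23;4;5m🬂[38;2;25;4;6m[48;2;23;4;5m🬂[38;2;25;4;6m[48;2;23;4;5m🬂[38;2;25;4;6m[48;2;23;4;5m🬂[38;2;25;4;6m[48;2;23;4;5m🬂[38;2;25;4;6m[48;2;23;4;5m🬂[38;2;25;4;6m[48;2;23;4;5m🬂[38;2;25;4;6m[48;2;23;4;5m🬂[38;2;25;4;6m[48;2;23;4;5m🬂[38;2;25;4;6m[48;2;23;4;5m🬂[38;2;25;4;6m[48;2;23;4;5m🬂[0m
</frame>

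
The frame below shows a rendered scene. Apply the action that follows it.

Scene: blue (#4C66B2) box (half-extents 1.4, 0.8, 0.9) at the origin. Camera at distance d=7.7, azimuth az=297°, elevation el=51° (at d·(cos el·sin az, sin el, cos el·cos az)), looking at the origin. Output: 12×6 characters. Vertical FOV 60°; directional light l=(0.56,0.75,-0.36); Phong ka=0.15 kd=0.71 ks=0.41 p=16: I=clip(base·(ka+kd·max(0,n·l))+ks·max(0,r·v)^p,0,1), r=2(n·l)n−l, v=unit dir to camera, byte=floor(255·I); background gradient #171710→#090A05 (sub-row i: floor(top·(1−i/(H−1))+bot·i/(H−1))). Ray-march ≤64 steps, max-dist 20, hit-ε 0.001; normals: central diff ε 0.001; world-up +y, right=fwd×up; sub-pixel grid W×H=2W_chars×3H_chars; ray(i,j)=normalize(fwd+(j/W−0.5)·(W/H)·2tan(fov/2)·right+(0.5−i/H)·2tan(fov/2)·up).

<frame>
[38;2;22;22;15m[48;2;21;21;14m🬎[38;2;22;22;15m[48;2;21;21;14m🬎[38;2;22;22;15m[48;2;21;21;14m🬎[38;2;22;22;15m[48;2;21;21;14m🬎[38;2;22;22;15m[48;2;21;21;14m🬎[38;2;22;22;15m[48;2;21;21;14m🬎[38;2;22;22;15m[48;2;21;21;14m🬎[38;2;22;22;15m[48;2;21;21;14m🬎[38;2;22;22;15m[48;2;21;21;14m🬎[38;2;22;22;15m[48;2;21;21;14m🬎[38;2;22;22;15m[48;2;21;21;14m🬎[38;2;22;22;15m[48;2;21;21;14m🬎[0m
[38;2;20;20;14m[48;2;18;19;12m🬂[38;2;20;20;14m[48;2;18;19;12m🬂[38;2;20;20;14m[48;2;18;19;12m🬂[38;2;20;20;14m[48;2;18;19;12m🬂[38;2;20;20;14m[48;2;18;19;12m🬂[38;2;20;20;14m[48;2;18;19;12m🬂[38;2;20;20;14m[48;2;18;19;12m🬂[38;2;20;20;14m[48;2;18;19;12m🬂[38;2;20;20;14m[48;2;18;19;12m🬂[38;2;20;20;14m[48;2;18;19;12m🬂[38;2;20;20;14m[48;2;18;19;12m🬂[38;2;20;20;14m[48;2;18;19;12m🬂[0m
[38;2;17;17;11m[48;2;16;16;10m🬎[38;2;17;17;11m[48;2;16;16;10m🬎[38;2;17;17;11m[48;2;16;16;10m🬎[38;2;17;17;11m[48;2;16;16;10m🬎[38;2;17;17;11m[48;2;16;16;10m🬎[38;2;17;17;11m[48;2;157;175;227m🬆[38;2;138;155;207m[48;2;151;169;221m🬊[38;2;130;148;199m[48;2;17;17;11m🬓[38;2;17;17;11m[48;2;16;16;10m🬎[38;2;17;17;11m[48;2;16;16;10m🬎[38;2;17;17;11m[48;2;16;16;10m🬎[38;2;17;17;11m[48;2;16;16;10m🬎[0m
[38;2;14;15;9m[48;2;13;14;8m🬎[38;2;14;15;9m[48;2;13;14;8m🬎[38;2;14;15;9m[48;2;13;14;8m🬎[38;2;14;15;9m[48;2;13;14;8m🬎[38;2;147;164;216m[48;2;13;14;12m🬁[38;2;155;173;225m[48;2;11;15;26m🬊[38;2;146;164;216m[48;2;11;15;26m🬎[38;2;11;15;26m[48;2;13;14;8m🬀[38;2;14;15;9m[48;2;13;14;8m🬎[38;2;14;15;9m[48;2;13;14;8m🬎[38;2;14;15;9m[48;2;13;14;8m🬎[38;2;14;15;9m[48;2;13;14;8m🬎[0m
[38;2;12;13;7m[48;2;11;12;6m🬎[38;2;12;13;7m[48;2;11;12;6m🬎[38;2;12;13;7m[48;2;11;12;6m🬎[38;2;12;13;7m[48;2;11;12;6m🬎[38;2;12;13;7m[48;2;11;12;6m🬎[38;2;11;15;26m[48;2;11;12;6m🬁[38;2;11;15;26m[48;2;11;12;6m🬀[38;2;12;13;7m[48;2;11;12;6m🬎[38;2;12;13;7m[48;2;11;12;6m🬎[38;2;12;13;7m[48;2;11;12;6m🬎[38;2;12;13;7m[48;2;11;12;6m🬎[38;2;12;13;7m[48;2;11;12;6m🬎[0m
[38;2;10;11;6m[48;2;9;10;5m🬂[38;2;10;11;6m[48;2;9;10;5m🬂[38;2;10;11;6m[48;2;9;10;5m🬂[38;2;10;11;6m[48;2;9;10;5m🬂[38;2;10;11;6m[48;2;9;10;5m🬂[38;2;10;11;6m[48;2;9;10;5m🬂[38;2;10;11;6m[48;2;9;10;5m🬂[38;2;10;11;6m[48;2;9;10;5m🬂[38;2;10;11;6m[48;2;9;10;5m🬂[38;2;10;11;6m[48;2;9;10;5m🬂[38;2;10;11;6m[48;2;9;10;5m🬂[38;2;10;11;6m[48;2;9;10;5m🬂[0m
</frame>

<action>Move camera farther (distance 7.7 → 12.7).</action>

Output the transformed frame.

<frame>
[38;2;22;22;15m[48;2;21;21;14m🬎[38;2;22;22;15m[48;2;21;21;14m🬎[38;2;22;22;15m[48;2;21;21;14m🬎[38;2;22;22;15m[48;2;21;21;14m🬎[38;2;22;22;15m[48;2;21;21;14m🬎[38;2;22;22;15m[48;2;21;21;14m🬎[38;2;22;22;15m[48;2;21;21;14m🬎[38;2;22;22;15m[48;2;21;21;14m🬎[38;2;22;22;15m[48;2;21;21;14m🬎[38;2;22;22;15m[48;2;21;21;14m🬎[38;2;22;22;15m[48;2;21;21;14m🬎[38;2;22;22;15m[48;2;21;21;14m🬎[0m
[38;2;20;20;14m[48;2;18;19;12m🬂[38;2;20;20;14m[48;2;18;19;12m🬂[38;2;20;20;14m[48;2;18;19;12m🬂[38;2;20;20;14m[48;2;18;19;12m🬂[38;2;20;20;14m[48;2;18;19;12m🬂[38;2;20;20;14m[48;2;18;19;12m🬂[38;2;20;20;14m[48;2;18;19;12m🬂[38;2;20;20;14m[48;2;18;19;12m🬂[38;2;20;20;14m[48;2;18;19;12m🬂[38;2;20;20;14m[48;2;18;19;12m🬂[38;2;20;20;14m[48;2;18;19;12m🬂[38;2;20;20;14m[48;2;18;19;12m🬂[0m
[38;2;17;17;11m[48;2;16;16;10m🬎[38;2;17;17;11m[48;2;16;16;10m🬎[38;2;17;17;11m[48;2;16;16;10m🬎[38;2;17;17;11m[48;2;16;16;10m🬎[38;2;17;17;11m[48;2;16;16;10m🬎[38;2;17;17;11m[48;2;160;178;230m🬝[38;2;17;17;11m[48;2;151;169;221m🬊[38;2;17;17;11m[48;2;16;16;10m🬎[38;2;17;17;11m[48;2;16;16;10m🬎[38;2;17;17;11m[48;2;16;16;10m🬎[38;2;17;17;11m[48;2;16;16;10m🬎[38;2;17;17;11m[48;2;16;16;10m🬎[0m
[38;2;14;15;9m[48;2;13;14;8m🬎[38;2;14;15;9m[48;2;13;14;8m🬎[38;2;14;15;9m[48;2;13;14;8m🬎[38;2;14;15;9m[48;2;13;14;8m🬎[38;2;14;15;9m[48;2;13;14;8m🬎[38;2;159;177;229m[48;2;13;14;12m🬁[38;2;151;169;221m[48;2;12;14;17m🬄[38;2;14;15;9m[48;2;13;14;8m🬎[38;2;14;15;9m[48;2;13;14;8m🬎[38;2;14;15;9m[48;2;13;14;8m🬎[38;2;14;15;9m[48;2;13;14;8m🬎[38;2;14;15;9m[48;2;13;14;8m🬎[0m
[38;2;12;13;7m[48;2;11;12;6m🬎[38;2;12;13;7m[48;2;11;12;6m🬎[38;2;12;13;7m[48;2;11;12;6m🬎[38;2;12;13;7m[48;2;11;12;6m🬎[38;2;12;13;7m[48;2;11;12;6m🬎[38;2;12;13;7m[48;2;11;12;6m🬎[38;2;12;13;7m[48;2;11;12;6m🬎[38;2;12;13;7m[48;2;11;12;6m🬎[38;2;12;13;7m[48;2;11;12;6m🬎[38;2;12;13;7m[48;2;11;12;6m🬎[38;2;12;13;7m[48;2;11;12;6m🬎[38;2;12;13;7m[48;2;11;12;6m🬎[0m
[38;2;10;11;6m[48;2;9;10;5m🬂[38;2;10;11;6m[48;2;9;10;5m🬂[38;2;10;11;6m[48;2;9;10;5m🬂[38;2;10;11;6m[48;2;9;10;5m🬂[38;2;10;11;6m[48;2;9;10;5m🬂[38;2;10;11;6m[48;2;9;10;5m🬂[38;2;10;11;6m[48;2;9;10;5m🬂[38;2;10;11;6m[48;2;9;10;5m🬂[38;2;10;11;6m[48;2;9;10;5m🬂[38;2;10;11;6m[48;2;9;10;5m🬂[38;2;10;11;6m[48;2;9;10;5m🬂[38;2;10;11;6m[48;2;9;10;5m🬂[0m
</frame>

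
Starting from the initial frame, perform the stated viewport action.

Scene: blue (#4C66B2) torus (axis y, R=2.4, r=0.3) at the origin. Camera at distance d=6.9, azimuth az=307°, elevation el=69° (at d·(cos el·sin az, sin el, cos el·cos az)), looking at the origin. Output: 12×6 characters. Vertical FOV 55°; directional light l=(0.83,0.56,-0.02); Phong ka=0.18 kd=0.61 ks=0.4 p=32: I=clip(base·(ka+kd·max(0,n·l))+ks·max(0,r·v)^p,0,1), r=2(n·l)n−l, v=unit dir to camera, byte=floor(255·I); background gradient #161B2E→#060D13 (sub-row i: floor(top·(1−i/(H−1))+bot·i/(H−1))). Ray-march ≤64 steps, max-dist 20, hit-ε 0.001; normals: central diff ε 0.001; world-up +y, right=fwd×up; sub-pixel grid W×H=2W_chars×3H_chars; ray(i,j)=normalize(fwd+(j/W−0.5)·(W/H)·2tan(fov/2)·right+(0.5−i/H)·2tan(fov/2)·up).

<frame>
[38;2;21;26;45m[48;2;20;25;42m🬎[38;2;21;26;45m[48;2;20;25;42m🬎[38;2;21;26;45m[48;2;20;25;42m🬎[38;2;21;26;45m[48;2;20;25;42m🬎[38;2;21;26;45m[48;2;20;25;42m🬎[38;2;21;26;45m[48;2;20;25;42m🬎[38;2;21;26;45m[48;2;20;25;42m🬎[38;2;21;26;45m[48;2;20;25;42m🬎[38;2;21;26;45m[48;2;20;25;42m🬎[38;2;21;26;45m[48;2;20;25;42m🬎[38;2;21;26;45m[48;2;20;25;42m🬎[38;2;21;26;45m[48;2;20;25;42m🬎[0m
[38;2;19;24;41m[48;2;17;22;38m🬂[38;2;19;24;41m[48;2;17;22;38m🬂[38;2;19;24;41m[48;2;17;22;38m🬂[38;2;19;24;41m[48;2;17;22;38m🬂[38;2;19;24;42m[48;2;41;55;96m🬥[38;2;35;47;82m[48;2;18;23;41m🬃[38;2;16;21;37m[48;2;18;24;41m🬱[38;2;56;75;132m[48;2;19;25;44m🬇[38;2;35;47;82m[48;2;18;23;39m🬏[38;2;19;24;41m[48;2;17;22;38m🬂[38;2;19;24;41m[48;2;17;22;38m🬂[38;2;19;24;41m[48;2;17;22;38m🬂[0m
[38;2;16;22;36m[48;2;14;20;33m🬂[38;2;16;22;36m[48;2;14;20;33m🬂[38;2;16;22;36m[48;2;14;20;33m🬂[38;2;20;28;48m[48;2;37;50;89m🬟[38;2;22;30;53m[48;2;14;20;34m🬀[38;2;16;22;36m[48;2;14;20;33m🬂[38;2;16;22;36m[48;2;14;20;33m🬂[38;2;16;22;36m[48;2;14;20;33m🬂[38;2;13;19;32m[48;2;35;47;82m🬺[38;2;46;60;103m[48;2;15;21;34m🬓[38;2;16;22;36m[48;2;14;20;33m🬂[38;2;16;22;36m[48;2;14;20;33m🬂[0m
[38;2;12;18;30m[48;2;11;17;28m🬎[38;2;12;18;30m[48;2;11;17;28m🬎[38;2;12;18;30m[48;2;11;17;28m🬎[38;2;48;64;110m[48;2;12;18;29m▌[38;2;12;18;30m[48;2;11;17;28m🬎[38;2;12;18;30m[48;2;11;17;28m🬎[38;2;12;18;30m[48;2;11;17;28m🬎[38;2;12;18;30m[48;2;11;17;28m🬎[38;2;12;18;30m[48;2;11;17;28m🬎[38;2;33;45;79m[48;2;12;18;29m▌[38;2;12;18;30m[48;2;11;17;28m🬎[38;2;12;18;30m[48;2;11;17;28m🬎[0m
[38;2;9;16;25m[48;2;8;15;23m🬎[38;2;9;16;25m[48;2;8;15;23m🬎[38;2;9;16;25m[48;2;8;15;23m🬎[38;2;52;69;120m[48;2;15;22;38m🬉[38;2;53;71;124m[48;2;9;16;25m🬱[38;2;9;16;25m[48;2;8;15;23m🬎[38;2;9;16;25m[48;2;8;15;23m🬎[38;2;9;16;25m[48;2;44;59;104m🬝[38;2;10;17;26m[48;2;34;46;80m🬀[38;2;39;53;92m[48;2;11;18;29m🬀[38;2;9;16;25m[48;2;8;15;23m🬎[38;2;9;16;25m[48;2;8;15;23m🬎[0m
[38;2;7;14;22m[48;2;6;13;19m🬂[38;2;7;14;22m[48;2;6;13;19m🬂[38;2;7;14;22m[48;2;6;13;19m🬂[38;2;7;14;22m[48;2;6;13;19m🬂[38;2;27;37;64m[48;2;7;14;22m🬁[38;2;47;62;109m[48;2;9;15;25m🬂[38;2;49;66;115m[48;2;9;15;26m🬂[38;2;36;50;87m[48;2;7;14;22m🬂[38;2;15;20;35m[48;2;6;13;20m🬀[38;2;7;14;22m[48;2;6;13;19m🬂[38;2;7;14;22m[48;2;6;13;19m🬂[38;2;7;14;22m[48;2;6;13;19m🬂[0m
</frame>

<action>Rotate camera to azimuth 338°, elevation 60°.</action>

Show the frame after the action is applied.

<frame>
[38;2;21;26;45m[48;2;20;25;42m🬎[38;2;21;26;45m[48;2;20;25;42m🬎[38;2;21;26;45m[48;2;20;25;42m🬎[38;2;21;26;45m[48;2;20;25;42m🬎[38;2;21;26;45m[48;2;20;25;42m🬎[38;2;21;26;45m[48;2;20;25;42m🬎[38;2;21;26;45m[48;2;20;25;42m🬎[38;2;21;26;45m[48;2;20;25;42m🬎[38;2;21;26;45m[48;2;20;25;42m🬎[38;2;21;26;45m[48;2;20;25;42m🬎[38;2;21;26;45m[48;2;20;25;42m🬎[38;2;21;26;45m[48;2;20;25;42m🬎[0m
[38;2;19;24;41m[48;2;17;22;38m🬂[38;2;19;24;41m[48;2;17;22;38m🬂[38;2;19;24;41m[48;2;17;22;38m🬂[38;2;19;24;41m[48;2;17;22;38m🬂[38;2;18;23;39m[48;2;40;54;95m🬝[38;2;34;46;82m[48;2;17;22;38m🬖[38;2;44;58;103m[48;2;16;21;36m🬋[38;2;17;22;38m[48;2;25;33;59m🬝[38;2;19;24;41m[48;2;17;22;38m🬂[38;2;19;24;41m[48;2;17;22;38m🬂[38;2;19;24;41m[48;2;17;22;38m🬂[38;2;19;24;41m[48;2;17;22;38m🬂[0m
[38;2;16;22;36m[48;2;14;20;33m🬂[38;2;16;22;36m[48;2;14;20;33m🬂[38;2;16;22;36m[48;2;14;20;33m🬂[38;2;30;41;71m[48;2;113;131;182m🬴[38;2;45;61;105m[48;2;14;20;33m🬀[38;2;16;22;36m[48;2;14;20;33m🬂[38;2;16;22;36m[48;2;14;20;33m🬂[38;2;15;21;34m[48;2;13;19;32m🬌[38;2;13;19;32m[48;2;49;65;114m🬺[38;2;58;78;137m[48;2;19;26;44m🬃[38;2;16;22;36m[48;2;14;20;33m🬂[38;2;16;22;36m[48;2;14;20;33m🬂[0m
[38;2;12;18;30m[48;2;11;17;28m🬎[38;2;12;18;30m[48;2;11;17;28m🬎[38;2;12;18;30m[48;2;11;17;28m🬎[38;2;49;66;116m[48;2;12;18;29m▌[38;2;12;18;30m[48;2;11;17;28m🬎[38;2;12;18;30m[48;2;11;17;28m🬎[38;2;12;18;30m[48;2;11;17;28m🬎[38;2;12;18;30m[48;2;11;17;28m🬎[38;2;12;18;30m[48;2;11;17;28m🬎[38;2;28;38;67m[48;2;12;18;29m▌[38;2;12;18;30m[48;2;11;17;28m🬎[38;2;12;18;30m[48;2;11;17;28m🬎[0m
[38;2;9;16;25m[48;2;8;15;23m🬎[38;2;9;16;25m[48;2;8;15;23m🬎[38;2;9;16;25m[48;2;8;15;23m🬎[38;2;48;65;114m[48;2;15;22;38m🬉[38;2;47;63;111m[48;2;9;16;25m🬱[38;2;9;16;25m[48;2;8;15;23m🬎[38;2;9;16;25m[48;2;8;15;23m🬎[38;2;9;16;25m[48;2;36;48;84m🬝[38;2;17;24;41m[48;2;39;52;92m🬆[38;2;55;70;114m[48;2;8;15;24m🬄[38;2;9;16;25m[48;2;8;15;23m🬎[38;2;9;16;25m[48;2;8;15;23m🬎[0m
[38;2;7;14;22m[48;2;6;13;19m🬂[38;2;7;14;22m[48;2;6;13;19m🬂[38;2;7;14;22m[48;2;6;13;19m🬂[38;2;7;14;22m[48;2;6;13;19m🬂[38;2;23;32;55m[48;2;7;14;22m🬁[38;2;37;51;89m[48;2;9;15;25m🬂[38;2;40;54;95m[48;2;11;18;29m🬂[38;2;37;49;87m[48;2;7;14;22m🬂[38;2;28;38;67m[48;2;6;13;20m🬀[38;2;7;14;22m[48;2;6;13;19m🬂[38;2;7;14;22m[48;2;6;13;19m🬂[38;2;7;14;22m[48;2;6;13;19m🬂[0m
</frame>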